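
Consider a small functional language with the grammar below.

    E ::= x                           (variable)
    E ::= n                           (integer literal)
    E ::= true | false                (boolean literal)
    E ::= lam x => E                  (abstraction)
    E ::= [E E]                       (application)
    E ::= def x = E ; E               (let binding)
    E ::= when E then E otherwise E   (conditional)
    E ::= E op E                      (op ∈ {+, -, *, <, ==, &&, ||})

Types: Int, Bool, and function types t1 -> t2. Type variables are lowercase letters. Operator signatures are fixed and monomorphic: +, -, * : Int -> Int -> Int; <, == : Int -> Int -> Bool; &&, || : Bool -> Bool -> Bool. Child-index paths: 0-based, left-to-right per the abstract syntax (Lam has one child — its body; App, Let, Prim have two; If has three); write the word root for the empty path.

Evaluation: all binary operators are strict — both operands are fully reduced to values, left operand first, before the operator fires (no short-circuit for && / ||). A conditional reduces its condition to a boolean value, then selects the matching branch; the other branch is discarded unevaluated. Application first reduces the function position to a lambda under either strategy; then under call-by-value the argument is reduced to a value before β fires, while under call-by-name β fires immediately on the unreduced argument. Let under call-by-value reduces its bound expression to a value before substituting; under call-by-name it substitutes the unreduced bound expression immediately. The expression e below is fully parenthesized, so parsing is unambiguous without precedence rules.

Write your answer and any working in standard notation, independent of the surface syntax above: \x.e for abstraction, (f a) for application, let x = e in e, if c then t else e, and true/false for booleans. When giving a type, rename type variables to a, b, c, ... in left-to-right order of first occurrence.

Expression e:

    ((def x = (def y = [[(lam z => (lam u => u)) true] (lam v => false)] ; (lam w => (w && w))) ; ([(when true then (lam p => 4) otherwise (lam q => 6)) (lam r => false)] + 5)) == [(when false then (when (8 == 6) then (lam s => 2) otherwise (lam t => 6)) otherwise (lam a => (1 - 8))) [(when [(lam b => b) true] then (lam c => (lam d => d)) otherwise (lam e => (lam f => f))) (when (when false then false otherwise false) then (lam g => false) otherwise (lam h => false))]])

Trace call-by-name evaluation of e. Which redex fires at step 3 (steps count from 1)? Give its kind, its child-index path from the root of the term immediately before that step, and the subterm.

Answer: beta at 0.0 : ((\p.4) (\r.false))

Trace:
step 0: ((let x = (let y = (((\z.(\u.u)) true) (\v.false)) in (\w.(w && w))) in (((if true then (\p.4) else (\q.6)) (\r.false)) + 5)) == ((if false then (if (8 == 6) then (\s.2) else (\t.6)) else (\a.(1 - 8))) ((if ((\b.b) true) then (\c.(\d.d)) else (\e.(\f.f))) (if (if false then false else false) then (\g.false) else (\h.false)))))
step 1: [let@0] ((((if true then (\p.4) else (\q.6)) (\r.false)) + 5) == ((if false then (if (8 == 6) then (\s.2) else (\t.6)) else (\a.(1 - 8))) ((if ((\b.b) true) then (\c.(\d.d)) else (\e.(\f.f))) (if (if false then false else false) then (\g.false) else (\h.false)))))
step 2: [if@0.0.0] ((((\p.4) (\r.false)) + 5) == ((if false then (if (8 == 6) then (\s.2) else (\t.6)) else (\a.(1 - 8))) ((if ((\b.b) true) then (\c.(\d.d)) else (\e.(\f.f))) (if (if false then false else false) then (\g.false) else (\h.false)))))
step 3: [beta@0.0] ((4 + 5) == ((if false then (if (8 == 6) then (\s.2) else (\t.6)) else (\a.(1 - 8))) ((if ((\b.b) true) then (\c.(\d.d)) else (\e.(\f.f))) (if (if false then false else false) then (\g.false) else (\h.false)))))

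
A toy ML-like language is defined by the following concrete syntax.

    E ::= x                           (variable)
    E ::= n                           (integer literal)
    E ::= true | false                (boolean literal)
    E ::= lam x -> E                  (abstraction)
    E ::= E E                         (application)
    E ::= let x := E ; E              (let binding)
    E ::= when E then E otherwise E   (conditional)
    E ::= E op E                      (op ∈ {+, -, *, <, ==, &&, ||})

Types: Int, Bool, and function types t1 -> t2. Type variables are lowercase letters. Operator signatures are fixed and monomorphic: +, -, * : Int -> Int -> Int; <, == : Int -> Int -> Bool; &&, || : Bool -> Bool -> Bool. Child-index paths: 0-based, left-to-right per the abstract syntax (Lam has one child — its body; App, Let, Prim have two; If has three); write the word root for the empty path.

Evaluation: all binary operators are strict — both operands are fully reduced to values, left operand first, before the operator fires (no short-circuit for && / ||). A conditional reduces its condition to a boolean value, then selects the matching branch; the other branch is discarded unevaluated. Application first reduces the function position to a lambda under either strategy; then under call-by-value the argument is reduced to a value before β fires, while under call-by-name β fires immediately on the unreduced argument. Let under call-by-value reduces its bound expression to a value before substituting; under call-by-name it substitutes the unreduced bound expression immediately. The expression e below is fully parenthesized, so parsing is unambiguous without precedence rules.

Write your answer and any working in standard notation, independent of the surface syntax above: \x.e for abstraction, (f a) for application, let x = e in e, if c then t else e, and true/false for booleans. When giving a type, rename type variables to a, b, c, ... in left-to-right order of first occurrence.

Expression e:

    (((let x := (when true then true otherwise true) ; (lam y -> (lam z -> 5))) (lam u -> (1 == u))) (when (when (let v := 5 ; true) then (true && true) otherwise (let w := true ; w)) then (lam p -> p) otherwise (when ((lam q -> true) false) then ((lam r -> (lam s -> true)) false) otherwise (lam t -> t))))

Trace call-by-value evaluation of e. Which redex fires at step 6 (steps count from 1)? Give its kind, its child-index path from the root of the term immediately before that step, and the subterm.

Trace:
step 0: (((let x = (if true then true else true) in (\y.(\z.5))) (\u.(1 == u))) (if (if (let v = 5 in true) then (true && true) else (let w = true in w)) then (\p.p) else (if ((\q.true) false) then ((\r.(\s.true)) false) else (\t.t))))
step 1: [if@0.0.0] (((let x = true in (\y.(\z.5))) (\u.(1 == u))) (if (if (let v = 5 in true) then (true && true) else (let w = true in w)) then (\p.p) else (if ((\q.true) false) then ((\r.(\s.true)) false) else (\t.t))))
step 2: [let@0.0] (((\y.(\z.5)) (\u.(1 == u))) (if (if (let v = 5 in true) then (true && true) else (let w = true in w)) then (\p.p) else (if ((\q.true) false) then ((\r.(\s.true)) false) else (\t.t))))
step 3: [beta@0] ((\z.5) (if (if (let v = 5 in true) then (true && true) else (let w = true in w)) then (\p.p) else (if ((\q.true) false) then ((\r.(\s.true)) false) else (\t.t))))
step 4: [let@1.0.0] ((\z.5) (if (if true then (true && true) else (let w = true in w)) then (\p.p) else (if ((\q.true) false) then ((\r.(\s.true)) false) else (\t.t))))
step 5: [if@1.0] ((\z.5) (if (true && true) then (\p.p) else (if ((\q.true) false) then ((\r.(\s.true)) false) else (\t.t))))
step 6: [delta@1.0] ((\z.5) (if true then (\p.p) else (if ((\q.true) false) then ((\r.(\s.true)) false) else (\t.t))))

Answer: delta at 1.0 : (true && true)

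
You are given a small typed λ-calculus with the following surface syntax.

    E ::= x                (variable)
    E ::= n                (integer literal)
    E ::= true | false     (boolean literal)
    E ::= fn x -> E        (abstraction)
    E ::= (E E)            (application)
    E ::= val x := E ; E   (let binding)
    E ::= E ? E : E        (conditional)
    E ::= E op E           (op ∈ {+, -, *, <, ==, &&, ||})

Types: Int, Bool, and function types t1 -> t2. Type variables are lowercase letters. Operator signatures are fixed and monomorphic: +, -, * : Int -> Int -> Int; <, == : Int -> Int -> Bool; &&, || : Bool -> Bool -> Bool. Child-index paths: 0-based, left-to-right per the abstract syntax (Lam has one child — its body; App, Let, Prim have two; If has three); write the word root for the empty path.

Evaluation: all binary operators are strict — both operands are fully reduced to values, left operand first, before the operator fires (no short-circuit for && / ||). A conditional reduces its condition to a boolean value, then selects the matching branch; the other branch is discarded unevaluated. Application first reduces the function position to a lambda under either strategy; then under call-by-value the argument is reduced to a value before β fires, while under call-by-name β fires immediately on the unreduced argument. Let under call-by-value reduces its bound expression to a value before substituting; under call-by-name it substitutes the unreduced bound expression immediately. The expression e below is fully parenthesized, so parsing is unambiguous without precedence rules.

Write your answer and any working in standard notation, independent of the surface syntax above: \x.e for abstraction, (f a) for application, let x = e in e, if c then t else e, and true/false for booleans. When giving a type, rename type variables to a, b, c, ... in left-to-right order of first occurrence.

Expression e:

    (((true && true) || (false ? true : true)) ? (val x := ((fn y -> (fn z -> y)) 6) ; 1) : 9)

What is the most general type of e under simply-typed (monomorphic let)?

Answer: Int

Trace:
  unify Bool ~ Bool
  unify Bool ~ Bool
  unify Bool ~ Bool
  unify Bool ~ Bool
  unify Bool ~ Bool
  unify Bool ~ Bool
  unify Bool ~ Bool
y : a
\z._ : b -> a
\y._ : a -> b -> a
  unify a -> b -> a ~ Int -> c
  unify a ~ Int
  unify b -> Int ~ c
_ _ : b -> Int
let x : b -> Int
  unify Int ~ Int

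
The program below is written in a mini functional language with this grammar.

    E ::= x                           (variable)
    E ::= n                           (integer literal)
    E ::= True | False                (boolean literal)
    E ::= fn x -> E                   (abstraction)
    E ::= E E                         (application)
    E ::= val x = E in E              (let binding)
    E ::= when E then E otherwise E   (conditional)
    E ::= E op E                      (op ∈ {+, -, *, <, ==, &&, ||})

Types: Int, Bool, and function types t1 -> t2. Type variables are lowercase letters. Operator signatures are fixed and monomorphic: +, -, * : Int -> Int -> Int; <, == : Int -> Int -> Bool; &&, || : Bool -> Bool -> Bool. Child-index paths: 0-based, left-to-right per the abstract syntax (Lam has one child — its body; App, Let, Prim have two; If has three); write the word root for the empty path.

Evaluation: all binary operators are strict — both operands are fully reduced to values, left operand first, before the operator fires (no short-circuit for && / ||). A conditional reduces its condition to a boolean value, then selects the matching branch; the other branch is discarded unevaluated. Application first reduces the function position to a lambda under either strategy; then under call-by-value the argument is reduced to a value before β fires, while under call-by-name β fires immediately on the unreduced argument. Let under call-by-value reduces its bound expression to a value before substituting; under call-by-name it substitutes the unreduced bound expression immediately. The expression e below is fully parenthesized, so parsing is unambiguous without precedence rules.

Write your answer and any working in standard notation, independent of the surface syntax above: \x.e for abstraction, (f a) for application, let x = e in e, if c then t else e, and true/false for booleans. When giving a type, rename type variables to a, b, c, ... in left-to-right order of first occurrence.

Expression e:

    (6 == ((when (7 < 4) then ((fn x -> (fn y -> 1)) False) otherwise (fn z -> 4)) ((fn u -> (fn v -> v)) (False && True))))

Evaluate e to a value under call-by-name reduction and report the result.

Answer: false

Derivation:
step 0: (6 == ((if (7 < 4) then ((\x.(\y.1)) false) else (\z.4)) ((\u.(\v.v)) (false && true))))
step 1: [delta@1.0.0] (6 == ((if false then ((\x.(\y.1)) false) else (\z.4)) ((\u.(\v.v)) (false && true))))
step 2: [if@1.0] (6 == ((\z.4) ((\u.(\v.v)) (false && true))))
step 3: [beta@1] (6 == 4)
step 4: [delta@root] false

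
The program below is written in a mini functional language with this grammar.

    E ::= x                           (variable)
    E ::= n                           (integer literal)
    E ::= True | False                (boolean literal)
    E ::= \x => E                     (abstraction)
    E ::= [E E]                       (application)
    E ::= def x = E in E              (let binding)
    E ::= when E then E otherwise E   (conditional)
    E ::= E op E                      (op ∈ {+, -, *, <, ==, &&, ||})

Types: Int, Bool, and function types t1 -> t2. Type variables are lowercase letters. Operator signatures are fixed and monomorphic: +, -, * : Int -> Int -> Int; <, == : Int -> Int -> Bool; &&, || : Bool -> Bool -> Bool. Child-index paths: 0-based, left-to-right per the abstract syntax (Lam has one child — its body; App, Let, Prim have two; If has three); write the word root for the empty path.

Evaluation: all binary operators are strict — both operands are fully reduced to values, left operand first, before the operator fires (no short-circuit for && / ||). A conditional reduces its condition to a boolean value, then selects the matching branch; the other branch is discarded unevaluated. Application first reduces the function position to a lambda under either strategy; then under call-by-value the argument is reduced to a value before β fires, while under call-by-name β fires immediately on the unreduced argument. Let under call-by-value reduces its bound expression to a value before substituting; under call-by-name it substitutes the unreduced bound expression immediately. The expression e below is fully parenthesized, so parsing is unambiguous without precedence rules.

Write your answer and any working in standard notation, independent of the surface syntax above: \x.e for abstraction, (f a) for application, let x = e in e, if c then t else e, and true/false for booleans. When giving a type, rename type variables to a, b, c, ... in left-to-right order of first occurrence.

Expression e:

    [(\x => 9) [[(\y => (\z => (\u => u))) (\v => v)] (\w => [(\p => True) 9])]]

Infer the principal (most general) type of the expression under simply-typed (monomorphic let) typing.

Working:
\x._ : a -> Int
u : d
\u._ : d -> d
\z._ : c -> d -> d
\y._ : b -> c -> d -> d
v : e
\v._ : e -> e
  unify b -> c -> d -> d ~ (e -> e) -> f
  unify b ~ e -> e
  unify c -> d -> d ~ f
_ _ : c -> d -> d
\p._ : h -> Bool
  unify h -> Bool ~ Int -> i
  unify h ~ Int
  unify Bool ~ i
_ _ : Bool
\w._ : g -> Bool
  unify c -> d -> d ~ (g -> Bool) -> j
  unify c ~ g -> Bool
  unify d -> d ~ j
_ _ : d -> d
  unify a -> Int ~ (d -> d) -> k
  unify a ~ d -> d
  unify Int ~ k
_ _ : Int

Answer: Int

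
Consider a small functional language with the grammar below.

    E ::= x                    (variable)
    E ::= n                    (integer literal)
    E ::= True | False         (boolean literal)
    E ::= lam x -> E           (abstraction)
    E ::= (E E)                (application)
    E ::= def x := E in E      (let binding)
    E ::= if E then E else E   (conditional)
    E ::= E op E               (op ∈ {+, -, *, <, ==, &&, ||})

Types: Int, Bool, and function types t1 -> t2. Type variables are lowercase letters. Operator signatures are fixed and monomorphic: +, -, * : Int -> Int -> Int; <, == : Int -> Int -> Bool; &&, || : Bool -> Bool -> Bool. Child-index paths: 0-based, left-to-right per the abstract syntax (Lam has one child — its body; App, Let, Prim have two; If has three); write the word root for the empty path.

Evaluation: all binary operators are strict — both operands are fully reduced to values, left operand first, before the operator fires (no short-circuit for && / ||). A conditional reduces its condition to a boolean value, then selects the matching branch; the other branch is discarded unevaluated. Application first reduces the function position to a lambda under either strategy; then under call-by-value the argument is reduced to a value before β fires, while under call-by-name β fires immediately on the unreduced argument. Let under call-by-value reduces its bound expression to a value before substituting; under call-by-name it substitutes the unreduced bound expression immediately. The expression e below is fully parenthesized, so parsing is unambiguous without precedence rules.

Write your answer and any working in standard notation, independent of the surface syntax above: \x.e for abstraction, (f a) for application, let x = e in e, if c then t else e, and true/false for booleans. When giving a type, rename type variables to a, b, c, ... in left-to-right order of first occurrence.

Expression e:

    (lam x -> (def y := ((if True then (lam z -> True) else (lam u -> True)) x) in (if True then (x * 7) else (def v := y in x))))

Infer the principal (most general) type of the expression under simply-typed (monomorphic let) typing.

Working:
  unify Bool ~ Bool
\z._ : b -> Bool
\u._ : c -> Bool
  unify b -> Bool ~ c -> Bool
  unify b ~ c
  unify Bool ~ Bool
x : a
  unify c -> Bool ~ a -> d
  unify c ~ a
  unify Bool ~ d
_ _ : Bool
let y : Bool
  unify Bool ~ Bool
x : a
  unify a ~ Int
  unify Int ~ Int
y : Bool
let v : Bool
x : Int
  unify Int ~ Int
\x._ : Int -> Int

Answer: Int -> Int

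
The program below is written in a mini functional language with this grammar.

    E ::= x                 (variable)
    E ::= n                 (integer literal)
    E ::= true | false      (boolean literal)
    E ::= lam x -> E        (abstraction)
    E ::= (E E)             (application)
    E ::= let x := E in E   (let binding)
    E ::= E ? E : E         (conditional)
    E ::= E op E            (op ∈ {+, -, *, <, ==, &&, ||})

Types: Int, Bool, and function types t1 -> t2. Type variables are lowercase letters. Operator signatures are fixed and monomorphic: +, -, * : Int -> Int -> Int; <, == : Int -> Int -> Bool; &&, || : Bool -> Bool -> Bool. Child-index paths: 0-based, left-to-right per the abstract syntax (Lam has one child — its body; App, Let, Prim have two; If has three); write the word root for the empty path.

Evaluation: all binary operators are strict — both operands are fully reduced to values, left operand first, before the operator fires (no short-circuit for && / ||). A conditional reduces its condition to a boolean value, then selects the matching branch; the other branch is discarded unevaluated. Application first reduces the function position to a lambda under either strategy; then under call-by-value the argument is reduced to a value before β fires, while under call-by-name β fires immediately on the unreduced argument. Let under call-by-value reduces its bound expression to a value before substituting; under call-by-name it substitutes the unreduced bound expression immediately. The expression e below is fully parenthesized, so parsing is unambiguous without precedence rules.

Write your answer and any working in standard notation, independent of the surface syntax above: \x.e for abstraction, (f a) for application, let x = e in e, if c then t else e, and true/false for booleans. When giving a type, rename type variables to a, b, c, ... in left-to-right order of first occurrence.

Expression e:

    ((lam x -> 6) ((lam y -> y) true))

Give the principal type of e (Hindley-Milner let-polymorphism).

Trace:
\x._ : a -> Int
y : b
\y._ : b -> b
  unify b -> b ~ Bool -> c
  unify b ~ Bool
  unify Bool ~ c
_ _ : Bool
  unify a -> Int ~ Bool -> d
  unify a ~ Bool
  unify Int ~ d
_ _ : Int

Answer: Int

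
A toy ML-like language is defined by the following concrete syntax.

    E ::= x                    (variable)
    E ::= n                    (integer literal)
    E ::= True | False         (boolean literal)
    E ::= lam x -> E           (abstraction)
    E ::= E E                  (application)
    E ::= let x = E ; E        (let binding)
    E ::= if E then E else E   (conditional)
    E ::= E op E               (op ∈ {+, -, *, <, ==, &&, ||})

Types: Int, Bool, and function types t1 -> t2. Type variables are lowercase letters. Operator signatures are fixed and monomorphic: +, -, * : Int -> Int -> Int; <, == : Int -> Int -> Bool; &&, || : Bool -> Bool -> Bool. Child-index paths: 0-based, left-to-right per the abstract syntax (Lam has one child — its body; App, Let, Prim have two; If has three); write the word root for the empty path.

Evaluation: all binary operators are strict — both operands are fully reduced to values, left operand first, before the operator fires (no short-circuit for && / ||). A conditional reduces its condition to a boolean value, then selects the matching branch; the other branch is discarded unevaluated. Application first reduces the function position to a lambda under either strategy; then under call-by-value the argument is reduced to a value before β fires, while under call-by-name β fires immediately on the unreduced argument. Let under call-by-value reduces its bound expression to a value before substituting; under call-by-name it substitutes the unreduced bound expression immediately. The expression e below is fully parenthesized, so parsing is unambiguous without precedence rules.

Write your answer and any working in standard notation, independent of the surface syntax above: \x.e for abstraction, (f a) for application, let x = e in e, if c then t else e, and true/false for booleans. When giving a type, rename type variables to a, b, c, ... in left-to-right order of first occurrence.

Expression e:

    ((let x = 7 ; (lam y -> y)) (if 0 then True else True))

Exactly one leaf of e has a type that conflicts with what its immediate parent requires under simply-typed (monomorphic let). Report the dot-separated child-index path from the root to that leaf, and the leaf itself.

Answer: 1.0 : 0

Trace:
let x : Int
y : a
\y._ : a -> a
  unify Int ~ Bool
  FAIL: mismatch Int ~ Bool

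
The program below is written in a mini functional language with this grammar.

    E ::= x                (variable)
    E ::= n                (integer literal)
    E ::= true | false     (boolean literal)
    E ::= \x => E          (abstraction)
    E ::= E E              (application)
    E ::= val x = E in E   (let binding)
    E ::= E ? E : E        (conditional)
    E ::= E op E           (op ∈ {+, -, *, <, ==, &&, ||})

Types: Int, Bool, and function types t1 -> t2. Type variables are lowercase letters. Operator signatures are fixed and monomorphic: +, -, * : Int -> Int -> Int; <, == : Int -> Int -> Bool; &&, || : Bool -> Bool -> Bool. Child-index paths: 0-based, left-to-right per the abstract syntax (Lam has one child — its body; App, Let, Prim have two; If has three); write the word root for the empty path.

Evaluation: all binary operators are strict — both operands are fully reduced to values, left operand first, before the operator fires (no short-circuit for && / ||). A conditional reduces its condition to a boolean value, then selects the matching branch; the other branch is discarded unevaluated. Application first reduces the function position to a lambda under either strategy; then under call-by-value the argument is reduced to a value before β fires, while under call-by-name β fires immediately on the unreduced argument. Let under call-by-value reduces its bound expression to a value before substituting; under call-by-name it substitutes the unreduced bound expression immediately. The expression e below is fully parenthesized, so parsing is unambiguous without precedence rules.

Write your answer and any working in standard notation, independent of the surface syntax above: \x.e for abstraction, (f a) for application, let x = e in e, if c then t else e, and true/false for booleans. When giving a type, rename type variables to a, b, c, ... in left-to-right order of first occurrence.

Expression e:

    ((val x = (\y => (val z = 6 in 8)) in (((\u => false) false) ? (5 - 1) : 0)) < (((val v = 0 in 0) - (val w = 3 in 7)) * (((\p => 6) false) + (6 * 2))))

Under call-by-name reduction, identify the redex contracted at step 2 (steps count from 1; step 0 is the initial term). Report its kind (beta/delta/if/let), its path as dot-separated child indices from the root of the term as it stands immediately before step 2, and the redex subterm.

Answer: beta at 0.0 : ((\u.false) false)

Derivation:
step 0: ((let x = (\y.(let z = 6 in 8)) in (if ((\u.false) false) then (5 - 1) else 0)) < (((let v = 0 in 0) - (let w = 3 in 7)) * (((\p.6) false) + (6 * 2))))
step 1: [let@0] ((if ((\u.false) false) then (5 - 1) else 0) < (((let v = 0 in 0) - (let w = 3 in 7)) * (((\p.6) false) + (6 * 2))))
step 2: [beta@0.0] ((if false then (5 - 1) else 0) < (((let v = 0 in 0) - (let w = 3 in 7)) * (((\p.6) false) + (6 * 2))))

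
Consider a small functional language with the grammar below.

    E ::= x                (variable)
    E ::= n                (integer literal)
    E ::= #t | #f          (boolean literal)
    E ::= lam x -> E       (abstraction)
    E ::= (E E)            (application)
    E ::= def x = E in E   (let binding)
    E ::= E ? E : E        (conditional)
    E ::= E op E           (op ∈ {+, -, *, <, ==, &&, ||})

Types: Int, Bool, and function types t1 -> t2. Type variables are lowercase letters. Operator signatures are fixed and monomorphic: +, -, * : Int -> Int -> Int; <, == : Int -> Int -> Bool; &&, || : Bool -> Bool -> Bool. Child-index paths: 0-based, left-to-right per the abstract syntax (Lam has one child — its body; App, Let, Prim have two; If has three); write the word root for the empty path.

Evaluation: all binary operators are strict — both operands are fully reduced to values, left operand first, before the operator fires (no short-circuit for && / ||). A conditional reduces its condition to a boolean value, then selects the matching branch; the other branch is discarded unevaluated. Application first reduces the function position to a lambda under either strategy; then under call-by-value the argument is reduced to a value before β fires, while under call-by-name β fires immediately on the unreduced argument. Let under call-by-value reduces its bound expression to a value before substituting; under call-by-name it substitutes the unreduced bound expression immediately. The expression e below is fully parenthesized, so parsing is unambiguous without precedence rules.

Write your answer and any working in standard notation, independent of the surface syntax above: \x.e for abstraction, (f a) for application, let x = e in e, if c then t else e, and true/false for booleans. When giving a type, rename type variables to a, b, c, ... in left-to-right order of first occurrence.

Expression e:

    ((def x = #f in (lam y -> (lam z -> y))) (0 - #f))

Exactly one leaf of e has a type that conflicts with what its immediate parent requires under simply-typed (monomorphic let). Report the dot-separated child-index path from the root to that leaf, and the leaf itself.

Trace:
let x : Bool
y : a
\z._ : b -> a
\y._ : a -> b -> a
  unify Int ~ Int
  unify Bool ~ Int
  FAIL: mismatch Bool ~ Int

Answer: 1.1 : false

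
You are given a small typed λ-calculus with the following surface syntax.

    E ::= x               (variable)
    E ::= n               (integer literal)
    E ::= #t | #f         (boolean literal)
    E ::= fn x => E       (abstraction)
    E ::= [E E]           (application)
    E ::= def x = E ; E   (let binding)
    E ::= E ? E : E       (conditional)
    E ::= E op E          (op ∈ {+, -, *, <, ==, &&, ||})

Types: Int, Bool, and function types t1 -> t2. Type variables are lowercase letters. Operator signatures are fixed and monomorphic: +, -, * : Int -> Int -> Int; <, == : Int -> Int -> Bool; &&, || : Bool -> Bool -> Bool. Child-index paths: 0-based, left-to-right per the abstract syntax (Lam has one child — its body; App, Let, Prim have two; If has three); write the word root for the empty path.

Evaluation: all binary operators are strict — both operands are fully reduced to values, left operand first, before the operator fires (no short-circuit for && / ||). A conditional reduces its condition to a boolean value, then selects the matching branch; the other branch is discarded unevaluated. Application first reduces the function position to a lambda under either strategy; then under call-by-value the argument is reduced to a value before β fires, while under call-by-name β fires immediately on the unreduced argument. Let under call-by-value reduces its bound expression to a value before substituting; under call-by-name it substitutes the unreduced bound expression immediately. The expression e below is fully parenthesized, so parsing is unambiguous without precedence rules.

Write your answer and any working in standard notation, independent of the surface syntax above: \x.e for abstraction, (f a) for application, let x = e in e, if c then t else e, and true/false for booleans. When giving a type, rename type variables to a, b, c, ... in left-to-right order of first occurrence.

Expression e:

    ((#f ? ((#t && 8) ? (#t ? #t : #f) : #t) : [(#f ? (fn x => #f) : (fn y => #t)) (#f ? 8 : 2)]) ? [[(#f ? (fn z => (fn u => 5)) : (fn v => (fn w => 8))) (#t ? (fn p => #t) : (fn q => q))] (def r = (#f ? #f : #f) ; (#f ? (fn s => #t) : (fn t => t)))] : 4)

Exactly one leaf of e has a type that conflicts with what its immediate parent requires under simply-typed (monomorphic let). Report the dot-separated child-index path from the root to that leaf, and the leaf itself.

Trace:
  unify Bool ~ Bool
  unify Bool ~ Bool
  unify Int ~ Bool
  FAIL: mismatch Int ~ Bool

Answer: 0.1.0.1 : 8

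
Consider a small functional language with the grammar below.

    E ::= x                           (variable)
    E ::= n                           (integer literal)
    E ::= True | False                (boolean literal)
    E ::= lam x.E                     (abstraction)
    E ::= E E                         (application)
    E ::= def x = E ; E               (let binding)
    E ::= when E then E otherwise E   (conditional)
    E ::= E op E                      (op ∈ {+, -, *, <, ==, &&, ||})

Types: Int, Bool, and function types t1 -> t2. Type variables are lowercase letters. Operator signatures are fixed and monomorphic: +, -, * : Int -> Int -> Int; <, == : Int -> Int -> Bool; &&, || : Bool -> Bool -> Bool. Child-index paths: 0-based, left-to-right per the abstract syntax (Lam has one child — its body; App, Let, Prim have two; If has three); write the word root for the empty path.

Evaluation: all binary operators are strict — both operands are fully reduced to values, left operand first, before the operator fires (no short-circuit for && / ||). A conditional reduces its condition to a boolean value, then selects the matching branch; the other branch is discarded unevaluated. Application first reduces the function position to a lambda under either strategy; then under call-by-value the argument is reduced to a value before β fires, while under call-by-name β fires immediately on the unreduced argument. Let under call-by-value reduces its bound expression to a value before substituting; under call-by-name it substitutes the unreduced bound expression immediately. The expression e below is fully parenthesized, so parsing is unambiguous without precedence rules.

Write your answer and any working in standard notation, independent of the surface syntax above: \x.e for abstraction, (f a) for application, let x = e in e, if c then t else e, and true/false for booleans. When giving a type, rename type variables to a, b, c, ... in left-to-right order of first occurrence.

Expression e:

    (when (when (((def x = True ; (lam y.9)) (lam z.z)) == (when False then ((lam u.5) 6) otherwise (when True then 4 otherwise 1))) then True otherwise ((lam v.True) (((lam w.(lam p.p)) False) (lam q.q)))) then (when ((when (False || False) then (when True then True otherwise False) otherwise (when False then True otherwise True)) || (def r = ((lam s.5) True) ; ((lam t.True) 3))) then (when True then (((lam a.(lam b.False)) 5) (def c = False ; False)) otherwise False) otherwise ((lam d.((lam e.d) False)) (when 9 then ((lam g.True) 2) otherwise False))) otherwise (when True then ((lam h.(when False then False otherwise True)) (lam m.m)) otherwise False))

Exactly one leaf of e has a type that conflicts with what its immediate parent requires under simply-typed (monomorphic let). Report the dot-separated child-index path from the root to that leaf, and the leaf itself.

Working:
let x : Bool
\y._ : a -> Int
z : b
\z._ : b -> b
  unify a -> Int ~ (b -> b) -> c
  unify a ~ b -> b
  unify Int ~ c
_ _ : Int
  unify Int ~ Int
  unify Bool ~ Bool
\u._ : d -> Int
  unify d -> Int ~ Int -> e
  unify d ~ Int
  unify Int ~ e
_ _ : Int
  unify Bool ~ Bool
  unify Int ~ Int
  unify Int ~ Int
  unify Int ~ Int
  unify Bool ~ Bool
\v._ : f -> Bool
p : h
\p._ : h -> h
\w._ : g -> h -> h
  unify g -> h -> h ~ Bool -> i
  unify g ~ Bool
  unify h -> h ~ i
_ _ : h -> h
q : j
\q._ : j -> j
  unify h -> h ~ (j -> j) -> k
  unify h ~ j -> j
  unify j -> j ~ k
_ _ : j -> j
  unify f -> Bool ~ (j -> j) -> l
  unify f ~ j -> j
  unify Bool ~ l
_ _ : Bool
  unify Bool ~ Bool
  unify Bool ~ Bool
  unify Bool ~ Bool
  unify Bool ~ Bool
  unify Bool ~ Bool
  unify Bool ~ Bool
  unify Bool ~ Bool
  unify Bool ~ Bool
  unify Bool ~ Bool
  unify Bool ~ Bool
  unify Bool ~ Bool
\s._ : m -> Int
  unify m -> Int ~ Bool -> n
  unify m ~ Bool
  unify Int ~ n
_ _ : Int
let r : Int
\t._ : o -> Bool
  unify o -> Bool ~ Int -> p
  unify o ~ Int
  unify Bool ~ p
_ _ : Bool
  unify Bool ~ Bool
  unify Bool ~ Bool
  unify Bool ~ Bool
\b._ : r -> Bool
\a._ : q -> r -> Bool
  unify q -> r -> Bool ~ Int -> s
  unify q ~ Int
  unify r -> Bool ~ s
_ _ : r -> Bool
let c : Bool
  unify r -> Bool ~ Bool -> t
  unify r ~ Bool
  unify Bool ~ t
_ _ : Bool
  unify Bool ~ Bool
d : u
\e._ : v -> u
  unify v -> u ~ Bool -> w
  unify v ~ Bool
  unify u ~ w
_ _ : w
\d._ : w -> w
  unify Int ~ Bool
  FAIL: mismatch Int ~ Bool

Answer: 1.2.1.0 : 9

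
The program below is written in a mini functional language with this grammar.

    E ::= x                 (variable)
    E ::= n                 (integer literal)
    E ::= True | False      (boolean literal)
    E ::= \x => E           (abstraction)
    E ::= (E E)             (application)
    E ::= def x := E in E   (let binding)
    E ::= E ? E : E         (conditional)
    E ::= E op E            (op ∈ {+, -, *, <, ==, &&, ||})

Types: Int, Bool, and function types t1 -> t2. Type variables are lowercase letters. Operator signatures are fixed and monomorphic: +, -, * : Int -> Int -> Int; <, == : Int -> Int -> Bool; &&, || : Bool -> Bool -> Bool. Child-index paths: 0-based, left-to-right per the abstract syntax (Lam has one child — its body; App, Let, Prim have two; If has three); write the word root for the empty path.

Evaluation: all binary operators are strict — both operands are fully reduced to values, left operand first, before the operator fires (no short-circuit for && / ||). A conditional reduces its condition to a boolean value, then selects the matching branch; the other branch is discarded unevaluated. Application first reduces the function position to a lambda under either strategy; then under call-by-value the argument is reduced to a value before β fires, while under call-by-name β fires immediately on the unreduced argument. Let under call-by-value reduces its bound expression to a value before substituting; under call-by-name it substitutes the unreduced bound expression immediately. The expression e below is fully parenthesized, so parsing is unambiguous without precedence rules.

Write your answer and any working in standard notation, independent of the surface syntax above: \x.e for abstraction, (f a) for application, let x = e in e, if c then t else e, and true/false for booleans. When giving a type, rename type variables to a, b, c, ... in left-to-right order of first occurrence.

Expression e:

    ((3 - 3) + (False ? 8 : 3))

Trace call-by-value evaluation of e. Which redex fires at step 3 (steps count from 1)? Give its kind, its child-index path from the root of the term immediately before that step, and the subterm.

Answer: delta at root : (0 + 3)

Working:
step 0: ((3 - 3) + (if false then 8 else 3))
step 1: [delta@0] (0 + (if false then 8 else 3))
step 2: [if@1] (0 + 3)
step 3: [delta@root] 3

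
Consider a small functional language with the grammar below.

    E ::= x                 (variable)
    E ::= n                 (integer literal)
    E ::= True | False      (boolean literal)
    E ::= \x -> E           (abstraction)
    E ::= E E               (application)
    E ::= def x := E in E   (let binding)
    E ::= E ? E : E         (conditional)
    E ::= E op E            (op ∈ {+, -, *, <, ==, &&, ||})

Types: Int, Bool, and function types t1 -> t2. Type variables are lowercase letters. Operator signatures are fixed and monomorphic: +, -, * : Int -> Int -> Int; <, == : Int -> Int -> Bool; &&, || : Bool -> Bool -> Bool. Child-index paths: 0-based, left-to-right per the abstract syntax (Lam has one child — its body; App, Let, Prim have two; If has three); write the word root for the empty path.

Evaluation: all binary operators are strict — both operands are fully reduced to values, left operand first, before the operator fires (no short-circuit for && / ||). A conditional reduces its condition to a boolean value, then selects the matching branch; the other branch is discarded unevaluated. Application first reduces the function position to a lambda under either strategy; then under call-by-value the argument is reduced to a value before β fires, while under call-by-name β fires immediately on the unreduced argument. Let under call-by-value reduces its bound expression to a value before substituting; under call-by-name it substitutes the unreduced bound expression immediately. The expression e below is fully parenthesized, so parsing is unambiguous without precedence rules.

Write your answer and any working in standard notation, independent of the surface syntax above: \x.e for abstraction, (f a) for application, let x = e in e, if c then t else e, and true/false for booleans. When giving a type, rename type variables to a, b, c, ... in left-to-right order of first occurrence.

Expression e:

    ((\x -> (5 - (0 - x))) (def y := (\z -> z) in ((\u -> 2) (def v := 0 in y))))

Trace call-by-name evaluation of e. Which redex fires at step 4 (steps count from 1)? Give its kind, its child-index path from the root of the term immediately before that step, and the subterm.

Answer: delta at 1 : (0 - 2)

Trace:
step 0: ((\x.(5 - (0 - x))) (let y = (\z.z) in ((\u.2) (let v = 0 in y))))
step 1: [beta@root] (5 - (0 - (let y = (\z.z) in ((\u.2) (let v = 0 in y)))))
step 2: [let@1.1] (5 - (0 - ((\u.2) (let v = 0 in (\z.z)))))
step 3: [beta@1.1] (5 - (0 - 2))
step 4: [delta@1] (5 - -2)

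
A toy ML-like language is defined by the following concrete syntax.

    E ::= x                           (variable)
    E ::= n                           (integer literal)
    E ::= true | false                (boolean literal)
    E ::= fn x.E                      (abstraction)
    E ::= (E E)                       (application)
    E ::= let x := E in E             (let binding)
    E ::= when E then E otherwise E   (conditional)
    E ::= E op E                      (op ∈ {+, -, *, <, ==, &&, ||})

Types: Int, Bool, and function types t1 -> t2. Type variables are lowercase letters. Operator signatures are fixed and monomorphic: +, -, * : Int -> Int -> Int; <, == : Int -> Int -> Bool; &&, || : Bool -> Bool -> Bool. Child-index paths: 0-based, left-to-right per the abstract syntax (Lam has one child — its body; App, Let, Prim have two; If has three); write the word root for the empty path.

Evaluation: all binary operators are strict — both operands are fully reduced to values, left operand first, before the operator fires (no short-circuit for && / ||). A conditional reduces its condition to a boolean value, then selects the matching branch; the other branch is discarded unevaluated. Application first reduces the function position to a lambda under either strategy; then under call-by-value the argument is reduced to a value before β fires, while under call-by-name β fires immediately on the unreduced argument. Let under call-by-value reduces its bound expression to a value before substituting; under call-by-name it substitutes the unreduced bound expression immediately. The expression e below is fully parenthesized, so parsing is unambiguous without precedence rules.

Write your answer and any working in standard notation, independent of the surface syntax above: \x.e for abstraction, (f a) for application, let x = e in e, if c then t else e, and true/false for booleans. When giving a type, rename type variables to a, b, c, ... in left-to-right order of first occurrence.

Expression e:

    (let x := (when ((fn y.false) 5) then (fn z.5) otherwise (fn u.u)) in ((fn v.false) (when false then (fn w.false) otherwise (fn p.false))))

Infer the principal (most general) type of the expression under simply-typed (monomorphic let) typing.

Derivation:
\y._ : a -> Bool
  unify a -> Bool ~ Int -> b
  unify a ~ Int
  unify Bool ~ b
_ _ : Bool
  unify Bool ~ Bool
\z._ : c -> Int
u : d
\u._ : d -> d
  unify c -> Int ~ d -> d
  unify c ~ d
  unify Int ~ d
let x : Int -> Int
\v._ : e -> Bool
  unify Bool ~ Bool
\w._ : f -> Bool
\p._ : g -> Bool
  unify f -> Bool ~ g -> Bool
  unify f ~ g
  unify Bool ~ Bool
  unify e -> Bool ~ (g -> Bool) -> h
  unify e ~ g -> Bool
  unify Bool ~ h
_ _ : Bool

Answer: Bool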